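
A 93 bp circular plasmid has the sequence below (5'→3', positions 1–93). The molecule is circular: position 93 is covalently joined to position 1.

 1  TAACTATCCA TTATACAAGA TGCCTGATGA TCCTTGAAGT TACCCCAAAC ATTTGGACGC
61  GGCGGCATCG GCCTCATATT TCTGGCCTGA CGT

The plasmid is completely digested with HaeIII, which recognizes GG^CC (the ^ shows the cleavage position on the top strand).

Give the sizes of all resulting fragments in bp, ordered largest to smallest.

79, 14 bp

HaeIII sites (GGCC) start at positions 70, 84.
HaeIII cuts after base 2 of each site, so after positions 71, 85.
Circular molecule, 2 cuts → 2 fragments:
  72–85 → 14 bp
  86–93 then 1–71 → 8 + 71 = 79 bp
Sorted largest to smallest: 79, 14 bp.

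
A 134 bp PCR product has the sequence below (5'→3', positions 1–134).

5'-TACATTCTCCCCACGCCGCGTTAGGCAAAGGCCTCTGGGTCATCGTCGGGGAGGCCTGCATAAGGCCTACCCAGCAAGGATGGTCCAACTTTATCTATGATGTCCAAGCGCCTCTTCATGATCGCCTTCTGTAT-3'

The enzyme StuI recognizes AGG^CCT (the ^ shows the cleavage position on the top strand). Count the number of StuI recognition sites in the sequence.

3

AGGCCT occurs starting at positions 29, 52, 63.
StuI cuts at 3 sites.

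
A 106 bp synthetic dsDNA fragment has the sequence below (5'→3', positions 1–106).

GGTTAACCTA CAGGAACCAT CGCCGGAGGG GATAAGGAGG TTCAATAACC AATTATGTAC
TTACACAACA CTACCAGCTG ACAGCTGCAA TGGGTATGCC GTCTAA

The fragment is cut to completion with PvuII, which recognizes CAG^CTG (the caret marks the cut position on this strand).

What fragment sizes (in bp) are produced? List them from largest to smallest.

77, 22, 7 bp

PvuII sites (CAGCTG) start at positions 75, 82.
PvuII cuts after base 3 of each site, so after positions 77, 84.
Linear molecule, 2 cuts → 3 fragments:
  1–77 → 77 bp
  78–84 → 7 bp
  85–106 → 22 bp
Sorted largest to smallest: 77, 22, 7 bp.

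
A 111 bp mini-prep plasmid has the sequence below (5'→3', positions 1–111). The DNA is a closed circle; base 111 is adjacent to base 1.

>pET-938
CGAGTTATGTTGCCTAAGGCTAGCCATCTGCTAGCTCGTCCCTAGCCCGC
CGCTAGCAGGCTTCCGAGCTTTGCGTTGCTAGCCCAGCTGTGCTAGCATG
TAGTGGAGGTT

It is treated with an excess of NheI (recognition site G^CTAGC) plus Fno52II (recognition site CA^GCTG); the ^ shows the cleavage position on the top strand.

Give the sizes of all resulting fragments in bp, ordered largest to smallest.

NheI sites (GCTAGC) start at positions 19, 30, 52, 78, 92.
NheI cuts after the first base of each site, so after positions 19, 30, 52, 78, 92.
The Fno52II site (CAGCTG) starts at position 85.
Fno52II cuts after base 2 of each site, so after position 86.
Combined cut positions: 19, 30, 52, 78, 86, 92.
Circular molecule, 6 cuts → 6 fragments:
  20–30 → 11 bp
  31–52 → 22 bp
  53–78 → 26 bp
  79–86 → 8 bp
  87–92 → 6 bp
  93–111 then 1–19 → 19 + 19 = 38 bp
Sorted largest to smallest: 38, 26, 22, 11, 8, 6 bp.

38, 26, 22, 11, 8, 6 bp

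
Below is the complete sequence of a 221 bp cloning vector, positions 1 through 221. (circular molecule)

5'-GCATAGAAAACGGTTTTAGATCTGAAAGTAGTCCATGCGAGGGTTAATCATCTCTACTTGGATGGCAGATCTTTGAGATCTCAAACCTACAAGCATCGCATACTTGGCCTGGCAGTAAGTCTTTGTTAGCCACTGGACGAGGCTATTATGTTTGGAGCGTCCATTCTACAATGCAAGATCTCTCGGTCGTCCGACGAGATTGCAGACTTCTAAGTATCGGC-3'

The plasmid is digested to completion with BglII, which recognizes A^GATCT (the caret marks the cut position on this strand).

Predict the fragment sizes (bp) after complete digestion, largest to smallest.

BglII sites (AGATCT) start at positions 18, 67, 76, 176.
BglII cuts after the first base of each site, so after positions 18, 67, 76, 176.
Circular molecule, 4 cuts → 4 fragments:
  19–67 → 49 bp
  68–76 → 9 bp
  77–176 → 100 bp
  177–221 then 1–18 → 45 + 18 = 63 bp
Sorted largest to smallest: 100, 63, 49, 9 bp.

100, 63, 49, 9 bp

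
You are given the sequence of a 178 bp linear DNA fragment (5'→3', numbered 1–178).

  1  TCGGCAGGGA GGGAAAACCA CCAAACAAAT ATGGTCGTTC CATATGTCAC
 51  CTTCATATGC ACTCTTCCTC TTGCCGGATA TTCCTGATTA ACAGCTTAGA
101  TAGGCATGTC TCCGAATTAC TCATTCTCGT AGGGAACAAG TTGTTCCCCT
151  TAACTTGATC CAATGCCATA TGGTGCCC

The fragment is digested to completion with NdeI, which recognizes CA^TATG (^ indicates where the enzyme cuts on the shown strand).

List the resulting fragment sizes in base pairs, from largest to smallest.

NdeI sites (CATATG) start at positions 41, 54, 167.
NdeI cuts after base 2 of each site, so after positions 42, 55, 168.
Linear molecule, 3 cuts → 4 fragments:
  1–42 → 42 bp
  43–55 → 13 bp
  56–168 → 113 bp
  169–178 → 10 bp
Sorted largest to smallest: 113, 42, 13, 10 bp.

113, 42, 13, 10 bp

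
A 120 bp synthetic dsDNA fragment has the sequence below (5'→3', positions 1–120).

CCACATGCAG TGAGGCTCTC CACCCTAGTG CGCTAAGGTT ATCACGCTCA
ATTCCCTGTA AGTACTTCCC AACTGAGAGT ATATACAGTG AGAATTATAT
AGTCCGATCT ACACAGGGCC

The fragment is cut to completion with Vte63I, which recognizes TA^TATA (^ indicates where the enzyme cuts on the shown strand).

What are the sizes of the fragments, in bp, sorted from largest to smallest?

Vte63I sites (TATATA) start at positions 80, 96.
Vte63I cuts after base 2 of each site, so after positions 81, 97.
Linear molecule, 2 cuts → 3 fragments:
  1–81 → 81 bp
  82–97 → 16 bp
  98–120 → 23 bp
Sorted largest to smallest: 81, 23, 16 bp.

81, 23, 16 bp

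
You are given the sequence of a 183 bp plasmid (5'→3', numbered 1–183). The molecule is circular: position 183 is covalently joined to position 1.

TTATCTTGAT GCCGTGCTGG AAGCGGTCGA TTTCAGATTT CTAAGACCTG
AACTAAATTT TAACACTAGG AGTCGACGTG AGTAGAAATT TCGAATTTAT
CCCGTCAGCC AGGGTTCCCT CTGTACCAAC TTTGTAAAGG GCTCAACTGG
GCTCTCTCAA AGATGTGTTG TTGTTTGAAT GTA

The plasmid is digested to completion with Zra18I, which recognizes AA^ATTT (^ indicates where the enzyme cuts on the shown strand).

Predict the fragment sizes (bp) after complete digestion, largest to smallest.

Zra18I sites (AAATTT) start at positions 55, 86.
Zra18I cuts after base 2 of each site, so after positions 56, 87.
Circular molecule, 2 cuts → 2 fragments:
  57–87 → 31 bp
  88–183 then 1–56 → 96 + 56 = 152 bp
Sorted largest to smallest: 152, 31 bp.

152, 31 bp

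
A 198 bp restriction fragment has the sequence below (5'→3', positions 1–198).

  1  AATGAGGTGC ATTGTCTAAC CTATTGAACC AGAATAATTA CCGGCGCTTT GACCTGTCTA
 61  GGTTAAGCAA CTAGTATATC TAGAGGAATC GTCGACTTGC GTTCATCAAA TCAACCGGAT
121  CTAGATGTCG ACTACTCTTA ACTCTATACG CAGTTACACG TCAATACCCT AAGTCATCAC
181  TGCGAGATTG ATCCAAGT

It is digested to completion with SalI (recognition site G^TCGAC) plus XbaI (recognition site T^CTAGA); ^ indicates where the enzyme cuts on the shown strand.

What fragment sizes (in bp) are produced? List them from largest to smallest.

SalI sites (GTCGAC) start at positions 91, 127.
SalI cuts after the first base of each site, so after positions 91, 127.
XbaI sites (TCTAGA) start at positions 79, 120.
XbaI cuts after the first base of each site, so after positions 79, 120.
Combined cut positions: 79, 91, 120, 127.
Linear molecule, 4 cuts → 5 fragments:
  1–79 → 79 bp
  80–91 → 12 bp
  92–120 → 29 bp
  121–127 → 7 bp
  128–198 → 71 bp
Sorted largest to smallest: 79, 71, 29, 12, 7 bp.

79, 71, 29, 12, 7 bp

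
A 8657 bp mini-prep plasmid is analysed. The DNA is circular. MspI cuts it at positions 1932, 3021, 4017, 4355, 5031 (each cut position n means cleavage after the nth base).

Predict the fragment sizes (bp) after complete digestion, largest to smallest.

Circular molecule, 5 cuts → 5 fragments:
  3021 − 1932 = 1089 bp
  4017 − 3021 = 996 bp
  4355 − 4017 = 338 bp
  5031 − 4355 = 676 bp
  wrap: 8657 − 5031 + 1932 = 5558 bp
Sorted largest to smallest: 5558, 1089, 996, 676, 338 bp.

5558, 1089, 996, 676, 338 bp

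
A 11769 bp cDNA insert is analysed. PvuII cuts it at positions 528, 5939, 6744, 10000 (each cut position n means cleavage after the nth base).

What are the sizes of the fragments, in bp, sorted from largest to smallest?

5411, 3256, 1769, 805, 528 bp

Linear molecule, 4 cuts → 5 fragments:
  528 − 0 = 528 bp
  5939 − 528 = 5411 bp
  6744 − 5939 = 805 bp
  10000 − 6744 = 3256 bp
  11769 − 10000 = 1769 bp
Sorted largest to smallest: 5411, 3256, 1769, 805, 528 bp.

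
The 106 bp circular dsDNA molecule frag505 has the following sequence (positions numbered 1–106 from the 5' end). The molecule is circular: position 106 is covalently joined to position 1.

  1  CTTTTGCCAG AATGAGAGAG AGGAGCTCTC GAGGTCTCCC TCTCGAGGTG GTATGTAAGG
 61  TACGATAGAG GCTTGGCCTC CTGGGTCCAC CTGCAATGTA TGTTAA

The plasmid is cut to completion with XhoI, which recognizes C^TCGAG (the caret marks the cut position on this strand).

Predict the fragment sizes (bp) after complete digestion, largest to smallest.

92, 14 bp

XhoI sites (CTCGAG) start at positions 28, 42.
XhoI cuts after the first base of each site, so after positions 28, 42.
Circular molecule, 2 cuts → 2 fragments:
  29–42 → 14 bp
  43–106 then 1–28 → 64 + 28 = 92 bp
Sorted largest to smallest: 92, 14 bp.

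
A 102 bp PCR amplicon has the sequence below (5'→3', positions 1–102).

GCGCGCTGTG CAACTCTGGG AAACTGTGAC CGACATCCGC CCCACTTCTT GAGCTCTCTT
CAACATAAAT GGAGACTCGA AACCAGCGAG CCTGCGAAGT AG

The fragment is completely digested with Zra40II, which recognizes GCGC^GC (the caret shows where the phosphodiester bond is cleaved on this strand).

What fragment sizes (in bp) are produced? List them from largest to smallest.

98, 4 bp

The Zra40II site (GCGCGC) starts at position 1.
Zra40II cuts after base 4 of each site, so after position 4.
Linear molecule, 1 cut → 2 fragments:
  1–4 → 4 bp
  5–102 → 98 bp
Sorted largest to smallest: 98, 4 bp.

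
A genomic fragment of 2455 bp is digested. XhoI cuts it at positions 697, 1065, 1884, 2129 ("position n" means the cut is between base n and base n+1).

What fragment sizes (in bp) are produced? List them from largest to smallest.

Linear molecule, 4 cuts → 5 fragments:
  697 − 0 = 697 bp
  1065 − 697 = 368 bp
  1884 − 1065 = 819 bp
  2129 − 1884 = 245 bp
  2455 − 2129 = 326 bp
Sorted largest to smallest: 819, 697, 368, 326, 245 bp.

819, 697, 368, 326, 245 bp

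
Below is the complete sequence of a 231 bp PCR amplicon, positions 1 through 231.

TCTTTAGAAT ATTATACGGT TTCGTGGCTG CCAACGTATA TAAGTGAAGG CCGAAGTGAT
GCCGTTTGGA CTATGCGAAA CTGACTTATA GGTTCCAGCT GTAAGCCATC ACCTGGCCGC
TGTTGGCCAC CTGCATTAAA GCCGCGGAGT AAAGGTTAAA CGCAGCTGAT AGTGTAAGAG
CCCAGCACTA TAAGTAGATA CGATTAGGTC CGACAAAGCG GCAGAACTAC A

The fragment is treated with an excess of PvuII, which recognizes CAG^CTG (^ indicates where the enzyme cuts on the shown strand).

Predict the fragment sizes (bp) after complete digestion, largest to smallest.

98, 67, 66 bp

PvuII sites (CAGCTG) start at positions 96, 163.
PvuII cuts after base 3 of each site, so after positions 98, 165.
Linear molecule, 2 cuts → 3 fragments:
  1–98 → 98 bp
  99–165 → 67 bp
  166–231 → 66 bp
Sorted largest to smallest: 98, 67, 66 bp.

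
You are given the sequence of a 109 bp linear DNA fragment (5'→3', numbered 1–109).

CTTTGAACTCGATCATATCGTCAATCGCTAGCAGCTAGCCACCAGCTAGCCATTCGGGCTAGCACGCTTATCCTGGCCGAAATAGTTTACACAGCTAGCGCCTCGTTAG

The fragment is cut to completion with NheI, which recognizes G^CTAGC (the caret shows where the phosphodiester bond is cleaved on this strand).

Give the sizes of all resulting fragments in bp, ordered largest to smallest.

NheI sites (GCTAGC) start at positions 27, 34, 45, 58, 94.
NheI cuts after the first base of each site, so after positions 27, 34, 45, 58, 94.
Linear molecule, 5 cuts → 6 fragments:
  1–27 → 27 bp
  28–34 → 7 bp
  35–45 → 11 bp
  46–58 → 13 bp
  59–94 → 36 bp
  95–109 → 15 bp
Sorted largest to smallest: 36, 27, 15, 13, 11, 7 bp.

36, 27, 15, 13, 11, 7 bp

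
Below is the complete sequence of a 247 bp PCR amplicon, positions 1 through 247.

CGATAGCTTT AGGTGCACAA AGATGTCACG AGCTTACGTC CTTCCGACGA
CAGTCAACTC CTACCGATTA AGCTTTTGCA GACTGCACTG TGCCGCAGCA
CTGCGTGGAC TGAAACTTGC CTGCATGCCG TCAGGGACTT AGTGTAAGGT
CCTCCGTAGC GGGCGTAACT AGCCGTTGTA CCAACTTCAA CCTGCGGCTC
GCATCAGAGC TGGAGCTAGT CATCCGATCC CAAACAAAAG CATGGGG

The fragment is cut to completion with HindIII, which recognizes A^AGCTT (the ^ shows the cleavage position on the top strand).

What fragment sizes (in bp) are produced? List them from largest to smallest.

177, 70 bp

The HindIII site (AAGCTT) starts at position 70.
HindIII cuts after the first base of each site, so after position 70.
Linear molecule, 1 cut → 2 fragments:
  1–70 → 70 bp
  71–247 → 177 bp
Sorted largest to smallest: 177, 70 bp.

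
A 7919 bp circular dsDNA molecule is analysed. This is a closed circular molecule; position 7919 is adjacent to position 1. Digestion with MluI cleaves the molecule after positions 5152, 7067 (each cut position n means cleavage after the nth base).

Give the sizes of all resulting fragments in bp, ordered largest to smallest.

6004, 1915 bp

Circular molecule, 2 cuts → 2 fragments:
  7067 − 5152 = 1915 bp
  wrap: 7919 − 7067 + 5152 = 6004 bp
Sorted largest to smallest: 6004, 1915 bp.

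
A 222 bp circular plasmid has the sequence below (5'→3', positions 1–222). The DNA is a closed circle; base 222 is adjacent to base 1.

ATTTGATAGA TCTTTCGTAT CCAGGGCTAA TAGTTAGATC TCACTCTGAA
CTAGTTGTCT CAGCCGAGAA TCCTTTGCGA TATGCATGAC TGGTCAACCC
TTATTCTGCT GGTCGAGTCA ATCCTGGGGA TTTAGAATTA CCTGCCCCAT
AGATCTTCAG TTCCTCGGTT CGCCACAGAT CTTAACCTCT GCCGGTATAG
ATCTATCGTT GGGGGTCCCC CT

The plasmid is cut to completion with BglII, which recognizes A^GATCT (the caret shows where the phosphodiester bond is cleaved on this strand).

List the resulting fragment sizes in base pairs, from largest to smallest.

BglII sites (AGATCT) start at positions 8, 36, 151, 177, 199.
BglII cuts after the first base of each site, so after positions 8, 36, 151, 177, 199.
Circular molecule, 5 cuts → 5 fragments:
  9–36 → 28 bp
  37–151 → 115 bp
  152–177 → 26 bp
  178–199 → 22 bp
  200–222 then 1–8 → 23 + 8 = 31 bp
Sorted largest to smallest: 115, 31, 28, 26, 22 bp.

115, 31, 28, 26, 22 bp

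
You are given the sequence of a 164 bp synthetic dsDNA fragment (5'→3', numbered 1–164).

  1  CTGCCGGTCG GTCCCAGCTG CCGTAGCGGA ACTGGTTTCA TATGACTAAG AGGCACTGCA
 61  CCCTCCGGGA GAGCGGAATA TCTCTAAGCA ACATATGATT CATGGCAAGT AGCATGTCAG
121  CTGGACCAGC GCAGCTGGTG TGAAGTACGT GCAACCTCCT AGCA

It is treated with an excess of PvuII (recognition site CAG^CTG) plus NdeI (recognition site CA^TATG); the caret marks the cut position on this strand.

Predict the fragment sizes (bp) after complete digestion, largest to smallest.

PvuII sites (CAGCTG) start at positions 15, 118, 132.
PvuII cuts after base 3 of each site, so after positions 17, 120, 134.
NdeI sites (CATATG) start at positions 39, 92.
NdeI cuts after base 2 of each site, so after positions 40, 93.
Combined cut positions: 17, 40, 93, 120, 134.
Linear molecule, 5 cuts → 6 fragments:
  1–17 → 17 bp
  18–40 → 23 bp
  41–93 → 53 bp
  94–120 → 27 bp
  121–134 → 14 bp
  135–164 → 30 bp
Sorted largest to smallest: 53, 30, 27, 23, 17, 14 bp.

53, 30, 27, 23, 17, 14 bp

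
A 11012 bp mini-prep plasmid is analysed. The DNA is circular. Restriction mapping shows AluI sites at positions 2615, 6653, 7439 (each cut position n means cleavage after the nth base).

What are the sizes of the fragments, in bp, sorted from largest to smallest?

6188, 4038, 786 bp

Circular molecule, 3 cuts → 3 fragments:
  6653 − 2615 = 4038 bp
  7439 − 6653 = 786 bp
  wrap: 11012 − 7439 + 2615 = 6188 bp
Sorted largest to smallest: 6188, 4038, 786 bp.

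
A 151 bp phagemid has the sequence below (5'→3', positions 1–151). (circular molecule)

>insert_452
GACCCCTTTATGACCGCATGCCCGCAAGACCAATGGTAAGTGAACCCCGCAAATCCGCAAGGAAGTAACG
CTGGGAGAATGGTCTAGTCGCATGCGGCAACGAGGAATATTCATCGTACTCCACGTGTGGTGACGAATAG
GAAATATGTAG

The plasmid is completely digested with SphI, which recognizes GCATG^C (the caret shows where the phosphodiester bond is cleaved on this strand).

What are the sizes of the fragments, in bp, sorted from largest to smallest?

77, 74 bp

SphI sites (GCATGC) start at positions 16, 90.
SphI cuts after base 5 of each site (before the last base), so after positions 20, 94.
Circular molecule, 2 cuts → 2 fragments:
  21–94 → 74 bp
  95–151 then 1–20 → 57 + 20 = 77 bp
Sorted largest to smallest: 77, 74 bp.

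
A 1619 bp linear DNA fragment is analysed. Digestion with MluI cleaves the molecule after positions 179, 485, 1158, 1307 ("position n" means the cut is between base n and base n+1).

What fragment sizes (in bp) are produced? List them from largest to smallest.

Linear molecule, 4 cuts → 5 fragments:
  179 − 0 = 179 bp
  485 − 179 = 306 bp
  1158 − 485 = 673 bp
  1307 − 1158 = 149 bp
  1619 − 1307 = 312 bp
Sorted largest to smallest: 673, 312, 306, 179, 149 bp.

673, 312, 306, 179, 149 bp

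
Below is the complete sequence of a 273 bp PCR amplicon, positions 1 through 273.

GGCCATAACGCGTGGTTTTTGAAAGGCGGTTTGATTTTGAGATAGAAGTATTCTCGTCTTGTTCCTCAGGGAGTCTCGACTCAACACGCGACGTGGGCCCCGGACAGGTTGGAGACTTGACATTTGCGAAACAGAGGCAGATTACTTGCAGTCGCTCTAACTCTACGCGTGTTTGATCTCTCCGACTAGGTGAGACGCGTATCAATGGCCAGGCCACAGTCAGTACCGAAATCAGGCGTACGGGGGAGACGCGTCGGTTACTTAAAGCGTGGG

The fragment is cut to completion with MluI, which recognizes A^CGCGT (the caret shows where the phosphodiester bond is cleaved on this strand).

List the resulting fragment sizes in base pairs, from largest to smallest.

157, 54, 30, 24, 8 bp

MluI sites (ACGCGT) start at positions 8, 165, 195, 249.
MluI cuts after the first base of each site, so after positions 8, 165, 195, 249.
Linear molecule, 4 cuts → 5 fragments:
  1–8 → 8 bp
  9–165 → 157 bp
  166–195 → 30 bp
  196–249 → 54 bp
  250–273 → 24 bp
Sorted largest to smallest: 157, 54, 30, 24, 8 bp.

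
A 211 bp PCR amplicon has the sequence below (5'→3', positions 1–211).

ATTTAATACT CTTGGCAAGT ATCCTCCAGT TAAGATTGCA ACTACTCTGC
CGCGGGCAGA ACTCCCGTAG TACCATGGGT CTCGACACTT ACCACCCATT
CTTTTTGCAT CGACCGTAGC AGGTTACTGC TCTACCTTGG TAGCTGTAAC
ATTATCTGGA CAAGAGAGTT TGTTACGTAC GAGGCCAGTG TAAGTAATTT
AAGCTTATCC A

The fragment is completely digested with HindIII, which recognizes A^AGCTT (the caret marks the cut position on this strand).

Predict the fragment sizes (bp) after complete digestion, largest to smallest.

201, 10 bp

The HindIII site (AAGCTT) starts at position 201.
HindIII cuts after the first base of each site, so after position 201.
Linear molecule, 1 cut → 2 fragments:
  1–201 → 201 bp
  202–211 → 10 bp
Sorted largest to smallest: 201, 10 bp.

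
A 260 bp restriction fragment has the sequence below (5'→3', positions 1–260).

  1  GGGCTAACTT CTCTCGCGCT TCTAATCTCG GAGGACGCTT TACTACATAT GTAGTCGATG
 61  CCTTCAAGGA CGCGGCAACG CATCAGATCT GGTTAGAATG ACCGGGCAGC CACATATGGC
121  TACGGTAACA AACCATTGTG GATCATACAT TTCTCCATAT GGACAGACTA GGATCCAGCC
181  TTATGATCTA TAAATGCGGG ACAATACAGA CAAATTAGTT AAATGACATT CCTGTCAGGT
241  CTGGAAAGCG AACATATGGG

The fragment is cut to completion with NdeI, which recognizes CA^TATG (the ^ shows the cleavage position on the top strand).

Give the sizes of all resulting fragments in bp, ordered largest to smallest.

97, 67, 47, 43, 6 bp

NdeI sites (CATATG) start at positions 46, 113, 156, 253.
NdeI cuts after base 2 of each site, so after positions 47, 114, 157, 254.
Linear molecule, 4 cuts → 5 fragments:
  1–47 → 47 bp
  48–114 → 67 bp
  115–157 → 43 bp
  158–254 → 97 bp
  255–260 → 6 bp
Sorted largest to smallest: 97, 67, 47, 43, 6 bp.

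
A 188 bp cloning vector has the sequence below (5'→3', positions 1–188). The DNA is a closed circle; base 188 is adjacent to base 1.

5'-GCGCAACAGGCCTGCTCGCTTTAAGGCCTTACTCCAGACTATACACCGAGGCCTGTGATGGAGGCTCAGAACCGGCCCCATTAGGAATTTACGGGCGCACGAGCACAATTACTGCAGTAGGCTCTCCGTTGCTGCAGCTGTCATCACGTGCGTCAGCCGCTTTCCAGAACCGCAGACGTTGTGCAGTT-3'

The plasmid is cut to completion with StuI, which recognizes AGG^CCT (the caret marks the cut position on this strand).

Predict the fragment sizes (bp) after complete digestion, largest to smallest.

147, 25, 16 bp

StuI sites (AGGCCT) start at positions 8, 24, 49.
StuI cuts after base 3 of each site, so after positions 10, 26, 51.
Circular molecule, 3 cuts → 3 fragments:
  11–26 → 16 bp
  27–51 → 25 bp
  52–188 then 1–10 → 137 + 10 = 147 bp
Sorted largest to smallest: 147, 25, 16 bp.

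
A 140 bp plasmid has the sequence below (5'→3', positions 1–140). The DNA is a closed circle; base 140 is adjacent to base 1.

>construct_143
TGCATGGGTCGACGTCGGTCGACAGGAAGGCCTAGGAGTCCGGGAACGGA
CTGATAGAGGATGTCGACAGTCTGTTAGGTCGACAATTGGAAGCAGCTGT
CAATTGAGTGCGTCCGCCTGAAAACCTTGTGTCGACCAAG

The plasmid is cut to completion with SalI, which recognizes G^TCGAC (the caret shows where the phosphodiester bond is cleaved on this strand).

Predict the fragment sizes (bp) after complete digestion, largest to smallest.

SalI sites (GTCGAC) start at positions 8, 18, 63, 79, 131.
SalI cuts after the first base of each site, so after positions 8, 18, 63, 79, 131.
Circular molecule, 5 cuts → 5 fragments:
  9–18 → 10 bp
  19–63 → 45 bp
  64–79 → 16 bp
  80–131 → 52 bp
  132–140 then 1–8 → 9 + 8 = 17 bp
Sorted largest to smallest: 52, 45, 17, 16, 10 bp.

52, 45, 17, 16, 10 bp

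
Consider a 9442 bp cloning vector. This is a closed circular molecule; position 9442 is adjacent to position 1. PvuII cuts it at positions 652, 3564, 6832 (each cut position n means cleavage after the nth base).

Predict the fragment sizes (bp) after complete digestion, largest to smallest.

Circular molecule, 3 cuts → 3 fragments:
  3564 − 652 = 2912 bp
  6832 − 3564 = 3268 bp
  wrap: 9442 − 6832 + 652 = 3262 bp
Sorted largest to smallest: 3268, 3262, 2912 bp.

3268, 3262, 2912 bp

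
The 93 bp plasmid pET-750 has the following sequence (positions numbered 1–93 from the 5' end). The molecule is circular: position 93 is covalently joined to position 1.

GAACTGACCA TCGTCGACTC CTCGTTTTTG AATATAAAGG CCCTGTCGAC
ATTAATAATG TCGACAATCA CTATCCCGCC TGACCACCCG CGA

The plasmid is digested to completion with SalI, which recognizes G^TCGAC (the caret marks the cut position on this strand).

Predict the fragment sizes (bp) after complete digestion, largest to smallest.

46, 32, 15 bp

SalI sites (GTCGAC) start at positions 13, 45, 60.
SalI cuts after the first base of each site, so after positions 13, 45, 60.
Circular molecule, 3 cuts → 3 fragments:
  14–45 → 32 bp
  46–60 → 15 bp
  61–93 then 1–13 → 33 + 13 = 46 bp
Sorted largest to smallest: 46, 32, 15 bp.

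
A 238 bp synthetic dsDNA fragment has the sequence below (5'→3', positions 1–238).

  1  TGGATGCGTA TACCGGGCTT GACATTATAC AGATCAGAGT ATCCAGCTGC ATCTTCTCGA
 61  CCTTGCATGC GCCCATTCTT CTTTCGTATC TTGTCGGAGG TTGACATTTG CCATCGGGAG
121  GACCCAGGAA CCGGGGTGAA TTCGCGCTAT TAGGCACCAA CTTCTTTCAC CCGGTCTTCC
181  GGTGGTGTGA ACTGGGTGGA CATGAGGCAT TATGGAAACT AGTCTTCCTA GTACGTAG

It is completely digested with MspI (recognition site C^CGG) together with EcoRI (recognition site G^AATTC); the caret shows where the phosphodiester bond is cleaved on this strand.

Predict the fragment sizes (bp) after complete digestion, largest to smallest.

MspI sites (CCGG) start at positions 13, 131, 171, 179.
MspI cuts after the first base of each site, so after positions 13, 131, 171, 179.
The EcoRI site (GAATTC) starts at position 138.
EcoRI cuts after the first base of each site, so after position 138.
Combined cut positions: 13, 131, 138, 171, 179.
Linear molecule, 5 cuts → 6 fragments:
  1–13 → 13 bp
  14–131 → 118 bp
  132–138 → 7 bp
  139–171 → 33 bp
  172–179 → 8 bp
  180–238 → 59 bp
Sorted largest to smallest: 118, 59, 33, 13, 8, 7 bp.

118, 59, 33, 13, 8, 7 bp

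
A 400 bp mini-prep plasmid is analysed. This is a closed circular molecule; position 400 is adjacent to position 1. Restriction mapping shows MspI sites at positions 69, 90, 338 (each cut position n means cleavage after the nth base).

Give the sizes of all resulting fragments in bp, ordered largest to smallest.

248, 131, 21 bp

Circular molecule, 3 cuts → 3 fragments:
  90 − 69 = 21 bp
  338 − 90 = 248 bp
  wrap: 400 − 338 + 69 = 131 bp
Sorted largest to smallest: 248, 131, 21 bp.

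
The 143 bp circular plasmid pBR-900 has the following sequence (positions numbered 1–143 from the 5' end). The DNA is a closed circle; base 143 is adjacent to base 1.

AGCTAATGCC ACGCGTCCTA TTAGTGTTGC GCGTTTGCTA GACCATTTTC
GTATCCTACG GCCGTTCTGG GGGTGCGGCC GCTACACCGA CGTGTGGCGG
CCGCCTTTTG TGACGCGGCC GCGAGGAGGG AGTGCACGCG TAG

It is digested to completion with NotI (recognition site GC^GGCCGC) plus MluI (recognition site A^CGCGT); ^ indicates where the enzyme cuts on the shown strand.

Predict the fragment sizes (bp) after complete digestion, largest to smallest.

NotI sites (GCGGCCGC) start at positions 75, 97, 115.
NotI cuts after base 2 of each site, so after positions 76, 98, 116.
MluI sites (ACGCGT) start at positions 11, 136.
MluI cuts after the first base of each site, so after positions 11, 136.
Combined cut positions: 11, 76, 98, 116, 136.
Circular molecule, 5 cuts → 5 fragments:
  12–76 → 65 bp
  77–98 → 22 bp
  99–116 → 18 bp
  117–136 → 20 bp
  137–143 then 1–11 → 7 + 11 = 18 bp
Sorted largest to smallest: 65, 22, 20, 18, 18 bp.

65, 22, 20, 18, 18 bp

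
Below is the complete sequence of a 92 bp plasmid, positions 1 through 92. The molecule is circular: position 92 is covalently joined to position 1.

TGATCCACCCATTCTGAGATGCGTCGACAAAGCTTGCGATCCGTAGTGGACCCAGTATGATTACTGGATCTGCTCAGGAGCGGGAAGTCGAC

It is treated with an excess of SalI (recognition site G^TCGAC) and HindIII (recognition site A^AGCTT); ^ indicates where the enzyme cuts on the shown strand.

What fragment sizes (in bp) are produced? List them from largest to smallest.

57, 28, 7 bp

SalI sites (GTCGAC) start at positions 23, 87.
SalI cuts after the first base of each site, so after positions 23, 87.
The HindIII site (AAGCTT) starts at position 30.
HindIII cuts after the first base of each site, so after position 30.
Combined cut positions: 23, 30, 87.
Circular molecule, 3 cuts → 3 fragments:
  24–30 → 7 bp
  31–87 → 57 bp
  88–92 then 1–23 → 5 + 23 = 28 bp
Sorted largest to smallest: 57, 28, 7 bp.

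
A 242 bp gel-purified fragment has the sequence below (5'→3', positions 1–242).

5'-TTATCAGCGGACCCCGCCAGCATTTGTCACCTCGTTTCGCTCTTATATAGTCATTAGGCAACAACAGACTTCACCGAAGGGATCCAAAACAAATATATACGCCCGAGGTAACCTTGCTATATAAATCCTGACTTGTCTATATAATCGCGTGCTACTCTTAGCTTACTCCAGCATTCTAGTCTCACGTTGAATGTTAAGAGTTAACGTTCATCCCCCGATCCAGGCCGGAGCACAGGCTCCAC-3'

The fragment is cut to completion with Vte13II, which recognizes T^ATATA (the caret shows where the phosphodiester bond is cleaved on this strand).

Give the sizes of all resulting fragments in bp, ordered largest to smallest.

Vte13II sites (TATATA) start at positions 44, 94, 118, 138.
Vte13II cuts after the first base of each site, so after positions 44, 94, 118, 138.
Linear molecule, 4 cuts → 5 fragments:
  1–44 → 44 bp
  45–94 → 50 bp
  95–118 → 24 bp
  119–138 → 20 bp
  139–242 → 104 bp
Sorted largest to smallest: 104, 50, 44, 24, 20 bp.

104, 50, 44, 24, 20 bp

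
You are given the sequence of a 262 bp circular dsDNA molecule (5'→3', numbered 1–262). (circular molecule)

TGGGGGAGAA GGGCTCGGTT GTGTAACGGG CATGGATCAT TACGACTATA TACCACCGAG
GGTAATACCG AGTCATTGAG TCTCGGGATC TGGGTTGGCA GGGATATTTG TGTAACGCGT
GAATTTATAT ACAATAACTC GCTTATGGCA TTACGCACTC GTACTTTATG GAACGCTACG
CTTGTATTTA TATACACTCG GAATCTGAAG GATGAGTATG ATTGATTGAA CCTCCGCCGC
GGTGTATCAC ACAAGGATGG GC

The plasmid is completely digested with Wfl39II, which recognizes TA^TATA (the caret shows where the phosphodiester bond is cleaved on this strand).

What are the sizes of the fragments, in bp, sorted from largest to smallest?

Wfl39II sites (TATATA) start at positions 47, 126, 189.
Wfl39II cuts after base 2 of each site, so after positions 48, 127, 190.
Circular molecule, 3 cuts → 3 fragments:
  49–127 → 79 bp
  128–190 → 63 bp
  191–262 then 1–48 → 72 + 48 = 120 bp
Sorted largest to smallest: 120, 79, 63 bp.

120, 79, 63 bp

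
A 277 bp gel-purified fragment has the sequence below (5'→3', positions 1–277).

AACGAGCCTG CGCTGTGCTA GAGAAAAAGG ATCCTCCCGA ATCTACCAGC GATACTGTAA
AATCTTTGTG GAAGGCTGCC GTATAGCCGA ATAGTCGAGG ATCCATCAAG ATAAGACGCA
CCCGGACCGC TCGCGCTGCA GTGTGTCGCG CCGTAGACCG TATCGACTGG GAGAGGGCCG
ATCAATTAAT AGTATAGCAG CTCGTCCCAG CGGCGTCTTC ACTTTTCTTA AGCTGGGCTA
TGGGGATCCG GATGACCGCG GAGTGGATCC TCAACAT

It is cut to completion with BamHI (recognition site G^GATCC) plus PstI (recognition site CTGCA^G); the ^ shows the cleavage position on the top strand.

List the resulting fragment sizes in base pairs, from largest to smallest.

BamHI sites (GGATCC) start at positions 29, 99, 244, 265.
BamHI cuts after the first base of each site, so after positions 29, 99, 244, 265.
The PstI site (CTGCAG) starts at position 136.
PstI cuts after base 5 of each site (before the last base), so after position 140.
Combined cut positions: 29, 99, 140, 244, 265.
Linear molecule, 5 cuts → 6 fragments:
  1–29 → 29 bp
  30–99 → 70 bp
  100–140 → 41 bp
  141–244 → 104 bp
  245–265 → 21 bp
  266–277 → 12 bp
Sorted largest to smallest: 104, 70, 41, 29, 21, 12 bp.

104, 70, 41, 29, 21, 12 bp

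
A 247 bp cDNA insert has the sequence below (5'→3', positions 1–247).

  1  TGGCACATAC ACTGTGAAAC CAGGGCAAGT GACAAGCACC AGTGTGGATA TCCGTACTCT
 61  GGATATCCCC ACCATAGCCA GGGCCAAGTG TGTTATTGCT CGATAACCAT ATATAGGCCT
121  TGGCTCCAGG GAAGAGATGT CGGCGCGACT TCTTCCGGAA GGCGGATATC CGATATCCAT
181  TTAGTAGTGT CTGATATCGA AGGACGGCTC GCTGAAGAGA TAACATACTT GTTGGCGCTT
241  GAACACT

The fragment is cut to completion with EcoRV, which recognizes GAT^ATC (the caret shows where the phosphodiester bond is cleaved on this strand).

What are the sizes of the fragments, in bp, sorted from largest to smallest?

103, 52, 49, 21, 15, 7 bp

EcoRV sites (GATATC) start at positions 47, 62, 165, 172, 193.
EcoRV cuts after base 3 of each site, so after positions 49, 64, 167, 174, 195.
Linear molecule, 5 cuts → 6 fragments:
  1–49 → 49 bp
  50–64 → 15 bp
  65–167 → 103 bp
  168–174 → 7 bp
  175–195 → 21 bp
  196–247 → 52 bp
Sorted largest to smallest: 103, 52, 49, 21, 15, 7 bp.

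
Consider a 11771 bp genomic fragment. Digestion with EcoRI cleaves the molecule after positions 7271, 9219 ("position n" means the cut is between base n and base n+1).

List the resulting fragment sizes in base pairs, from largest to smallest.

7271, 2552, 1948 bp

Linear molecule, 2 cuts → 3 fragments:
  7271 − 0 = 7271 bp
  9219 − 7271 = 1948 bp
  11771 − 9219 = 2552 bp
Sorted largest to smallest: 7271, 2552, 1948 bp.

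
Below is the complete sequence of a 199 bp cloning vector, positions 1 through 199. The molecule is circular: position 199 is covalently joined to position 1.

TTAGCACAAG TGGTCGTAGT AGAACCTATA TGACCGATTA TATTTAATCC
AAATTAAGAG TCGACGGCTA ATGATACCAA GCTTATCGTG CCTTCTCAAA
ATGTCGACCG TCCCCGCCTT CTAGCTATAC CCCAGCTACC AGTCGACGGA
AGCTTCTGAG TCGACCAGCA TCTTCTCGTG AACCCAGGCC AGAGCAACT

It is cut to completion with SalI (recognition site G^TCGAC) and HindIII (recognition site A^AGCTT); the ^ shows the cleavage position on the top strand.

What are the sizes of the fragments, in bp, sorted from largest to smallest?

99, 39, 24, 19, 10, 8 bp

SalI sites (GTCGAC) start at positions 60, 103, 142, 160.
SalI cuts after the first base of each site, so after positions 60, 103, 142, 160.
HindIII sites (AAGCTT) start at positions 79, 150.
HindIII cuts after the first base of each site, so after positions 79, 150.
Combined cut positions: 60, 79, 103, 142, 150, 160.
Circular molecule, 6 cuts → 6 fragments:
  61–79 → 19 bp
  80–103 → 24 bp
  104–142 → 39 bp
  143–150 → 8 bp
  151–160 → 10 bp
  161–199 then 1–60 → 39 + 60 = 99 bp
Sorted largest to smallest: 99, 39, 24, 19, 10, 8 bp.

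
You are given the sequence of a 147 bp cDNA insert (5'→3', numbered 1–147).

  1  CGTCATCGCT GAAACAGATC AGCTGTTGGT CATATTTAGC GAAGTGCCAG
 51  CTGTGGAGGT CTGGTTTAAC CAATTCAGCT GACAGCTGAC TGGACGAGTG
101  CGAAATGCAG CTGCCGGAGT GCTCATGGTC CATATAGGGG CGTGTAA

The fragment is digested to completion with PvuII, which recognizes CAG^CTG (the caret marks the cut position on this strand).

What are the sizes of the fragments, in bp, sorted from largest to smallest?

37, 28, 28, 25, 22, 7 bp

PvuII sites (CAGCTG) start at positions 20, 48, 76, 83, 108.
PvuII cuts after base 3 of each site, so after positions 22, 50, 78, 85, 110.
Linear molecule, 5 cuts → 6 fragments:
  1–22 → 22 bp
  23–50 → 28 bp
  51–78 → 28 bp
  79–85 → 7 bp
  86–110 → 25 bp
  111–147 → 37 bp
Sorted largest to smallest: 37, 28, 28, 25, 22, 7 bp.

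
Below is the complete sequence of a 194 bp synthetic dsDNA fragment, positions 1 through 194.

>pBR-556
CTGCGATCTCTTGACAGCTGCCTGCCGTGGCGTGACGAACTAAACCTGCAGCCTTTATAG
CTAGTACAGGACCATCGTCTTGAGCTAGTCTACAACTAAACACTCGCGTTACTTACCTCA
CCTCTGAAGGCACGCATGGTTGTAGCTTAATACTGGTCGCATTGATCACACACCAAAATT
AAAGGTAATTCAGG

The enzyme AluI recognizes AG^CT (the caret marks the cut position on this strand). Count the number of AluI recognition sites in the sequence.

AGCT occurs starting at positions 16, 59, 83, 144.
AluI cuts at 4 sites.

4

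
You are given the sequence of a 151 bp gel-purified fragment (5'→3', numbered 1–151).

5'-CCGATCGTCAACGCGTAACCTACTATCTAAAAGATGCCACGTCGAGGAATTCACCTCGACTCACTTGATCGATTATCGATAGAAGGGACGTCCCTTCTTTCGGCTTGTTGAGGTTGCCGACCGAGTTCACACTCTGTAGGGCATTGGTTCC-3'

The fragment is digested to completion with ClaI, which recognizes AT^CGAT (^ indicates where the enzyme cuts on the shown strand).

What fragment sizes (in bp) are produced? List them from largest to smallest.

ClaI sites (ATCGAT) start at positions 68, 75.
ClaI cuts after base 2 of each site, so after positions 69, 76.
Linear molecule, 2 cuts → 3 fragments:
  1–69 → 69 bp
  70–76 → 7 bp
  77–151 → 75 bp
Sorted largest to smallest: 75, 69, 7 bp.

75, 69, 7 bp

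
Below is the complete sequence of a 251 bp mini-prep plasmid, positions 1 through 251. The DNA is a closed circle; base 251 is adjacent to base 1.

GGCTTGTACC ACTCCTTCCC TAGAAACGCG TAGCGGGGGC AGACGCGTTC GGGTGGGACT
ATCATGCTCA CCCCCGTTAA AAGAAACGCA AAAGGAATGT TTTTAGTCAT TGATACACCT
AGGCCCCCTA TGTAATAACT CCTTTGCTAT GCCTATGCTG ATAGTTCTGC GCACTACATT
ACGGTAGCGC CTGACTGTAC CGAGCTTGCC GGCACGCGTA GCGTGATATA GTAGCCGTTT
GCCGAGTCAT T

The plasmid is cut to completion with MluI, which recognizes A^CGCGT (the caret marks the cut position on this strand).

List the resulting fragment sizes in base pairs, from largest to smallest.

MluI sites (ACGCGT) start at positions 26, 43, 214.
MluI cuts after the first base of each site, so after positions 26, 43, 214.
Circular molecule, 3 cuts → 3 fragments:
  27–43 → 17 bp
  44–214 → 171 bp
  215–251 then 1–26 → 37 + 26 = 63 bp
Sorted largest to smallest: 171, 63, 17 bp.

171, 63, 17 bp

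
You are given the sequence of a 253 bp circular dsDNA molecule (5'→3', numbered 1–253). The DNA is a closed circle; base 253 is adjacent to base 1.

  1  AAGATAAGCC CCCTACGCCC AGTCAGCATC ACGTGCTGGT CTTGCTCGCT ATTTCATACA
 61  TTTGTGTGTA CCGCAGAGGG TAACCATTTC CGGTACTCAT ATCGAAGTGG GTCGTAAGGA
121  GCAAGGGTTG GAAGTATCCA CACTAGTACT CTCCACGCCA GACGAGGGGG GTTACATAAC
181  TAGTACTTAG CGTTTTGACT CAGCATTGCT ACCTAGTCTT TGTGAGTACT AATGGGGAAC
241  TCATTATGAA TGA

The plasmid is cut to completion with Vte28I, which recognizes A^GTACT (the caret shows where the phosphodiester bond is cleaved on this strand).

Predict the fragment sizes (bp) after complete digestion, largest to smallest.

Vte28I sites (AGTACT) start at positions 145, 182, 225.
Vte28I cuts after the first base of each site, so after positions 145, 182, 225.
Circular molecule, 3 cuts → 3 fragments:
  146–182 → 37 bp
  183–225 → 43 bp
  226–253 then 1–145 → 28 + 145 = 173 bp
Sorted largest to smallest: 173, 43, 37 bp.

173, 43, 37 bp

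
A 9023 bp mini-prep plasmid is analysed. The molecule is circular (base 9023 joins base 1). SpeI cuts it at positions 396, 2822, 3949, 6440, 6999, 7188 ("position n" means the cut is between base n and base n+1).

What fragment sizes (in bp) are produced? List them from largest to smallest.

2491, 2426, 2231, 1127, 559, 189 bp

Circular molecule, 6 cuts → 6 fragments:
  2822 − 396 = 2426 bp
  3949 − 2822 = 1127 bp
  6440 − 3949 = 2491 bp
  6999 − 6440 = 559 bp
  7188 − 6999 = 189 bp
  wrap: 9023 − 7188 + 396 = 2231 bp
Sorted largest to smallest: 2491, 2426, 2231, 1127, 559, 189 bp.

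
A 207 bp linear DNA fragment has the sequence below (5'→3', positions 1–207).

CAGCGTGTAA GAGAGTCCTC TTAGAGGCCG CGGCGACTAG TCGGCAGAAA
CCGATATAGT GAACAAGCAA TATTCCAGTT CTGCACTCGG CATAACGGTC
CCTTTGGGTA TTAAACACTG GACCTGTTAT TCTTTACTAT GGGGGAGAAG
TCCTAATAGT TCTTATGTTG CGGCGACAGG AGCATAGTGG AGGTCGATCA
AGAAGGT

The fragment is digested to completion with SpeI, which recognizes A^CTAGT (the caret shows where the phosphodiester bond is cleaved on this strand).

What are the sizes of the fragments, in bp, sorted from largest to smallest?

The SpeI site (ACTAGT) starts at position 36.
SpeI cuts after the first base of each site, so after position 36.
Linear molecule, 1 cut → 2 fragments:
  1–36 → 36 bp
  37–207 → 171 bp
Sorted largest to smallest: 171, 36 bp.

171, 36 bp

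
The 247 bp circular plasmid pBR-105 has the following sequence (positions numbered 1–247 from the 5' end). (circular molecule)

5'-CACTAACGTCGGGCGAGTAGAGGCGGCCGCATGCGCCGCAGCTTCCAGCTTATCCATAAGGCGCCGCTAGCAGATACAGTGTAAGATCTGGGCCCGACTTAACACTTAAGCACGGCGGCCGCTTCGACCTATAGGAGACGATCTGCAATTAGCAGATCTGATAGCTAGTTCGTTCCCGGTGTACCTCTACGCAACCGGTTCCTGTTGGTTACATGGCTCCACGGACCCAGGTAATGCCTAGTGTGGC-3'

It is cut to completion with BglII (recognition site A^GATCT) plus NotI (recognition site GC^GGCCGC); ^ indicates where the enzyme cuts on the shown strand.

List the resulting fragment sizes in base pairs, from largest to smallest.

BglII sites (AGATCT) start at positions 84, 154.
BglII cuts after the first base of each site, so after positions 84, 154.
NotI sites (GCGGCCGC) start at positions 23, 115.
NotI cuts after base 2 of each site, so after positions 24, 116.
Combined cut positions: 24, 84, 116, 154.
Circular molecule, 4 cuts → 4 fragments:
  25–84 → 60 bp
  85–116 → 32 bp
  117–154 → 38 bp
  155–247 then 1–24 → 93 + 24 = 117 bp
Sorted largest to smallest: 117, 60, 38, 32 bp.

117, 60, 38, 32 bp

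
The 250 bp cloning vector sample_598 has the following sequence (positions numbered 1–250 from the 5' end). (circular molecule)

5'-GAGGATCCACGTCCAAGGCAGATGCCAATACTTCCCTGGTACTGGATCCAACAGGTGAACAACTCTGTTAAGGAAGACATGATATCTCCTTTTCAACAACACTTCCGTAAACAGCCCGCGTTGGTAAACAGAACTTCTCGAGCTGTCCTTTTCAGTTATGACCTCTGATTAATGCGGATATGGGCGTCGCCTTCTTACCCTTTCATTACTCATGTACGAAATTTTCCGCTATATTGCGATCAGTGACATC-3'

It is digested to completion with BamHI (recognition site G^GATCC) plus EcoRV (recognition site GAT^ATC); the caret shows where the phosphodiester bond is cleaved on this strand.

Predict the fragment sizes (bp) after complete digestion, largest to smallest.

BamHI sites (GGATCC) start at positions 3, 44.
BamHI cuts after the first base of each site, so after positions 3, 44.
The EcoRV site (GATATC) starts at position 81.
EcoRV cuts after base 3 of each site, so after position 83.
Combined cut positions: 3, 44, 83.
Circular molecule, 3 cuts → 3 fragments:
  4–44 → 41 bp
  45–83 → 39 bp
  84–250 then 1–3 → 167 + 3 = 170 bp
Sorted largest to smallest: 170, 41, 39 bp.

170, 41, 39 bp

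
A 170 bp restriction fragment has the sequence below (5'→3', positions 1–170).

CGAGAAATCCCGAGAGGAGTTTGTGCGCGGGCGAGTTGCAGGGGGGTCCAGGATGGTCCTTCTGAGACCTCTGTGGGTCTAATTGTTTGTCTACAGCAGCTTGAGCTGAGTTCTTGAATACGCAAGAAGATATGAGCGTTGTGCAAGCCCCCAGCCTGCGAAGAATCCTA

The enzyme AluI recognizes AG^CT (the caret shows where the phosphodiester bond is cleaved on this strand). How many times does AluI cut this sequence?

2

AGCT occurs starting at positions 98, 104.
AluI cuts at 2 sites.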